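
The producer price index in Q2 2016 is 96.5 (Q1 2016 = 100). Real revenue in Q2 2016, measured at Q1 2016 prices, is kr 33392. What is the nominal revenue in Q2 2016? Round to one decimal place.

32223.3

Nominal = Real × (Index/100) = 33392 × (96.5/100)
        = 33392 × 0.965 = 32223.2800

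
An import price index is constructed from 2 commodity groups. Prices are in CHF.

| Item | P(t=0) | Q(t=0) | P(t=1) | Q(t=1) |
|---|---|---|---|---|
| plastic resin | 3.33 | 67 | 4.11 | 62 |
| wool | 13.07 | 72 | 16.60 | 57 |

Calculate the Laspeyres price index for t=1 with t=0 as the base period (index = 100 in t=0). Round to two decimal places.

126.32

Laspeyres price index uses base-period quantities as weights.
ΣP(t=1)·Q(t=0) = 4.11×67 + 16.60×72 = 275.37 + 1195.2 = 1470.57
ΣP(t=0)·Q(t=0) = 3.33×67 + 13.07×72 = 223.11 + 941.04 = 1164.15
Index = 1470.57 / 1164.15 × 100 = 126.3214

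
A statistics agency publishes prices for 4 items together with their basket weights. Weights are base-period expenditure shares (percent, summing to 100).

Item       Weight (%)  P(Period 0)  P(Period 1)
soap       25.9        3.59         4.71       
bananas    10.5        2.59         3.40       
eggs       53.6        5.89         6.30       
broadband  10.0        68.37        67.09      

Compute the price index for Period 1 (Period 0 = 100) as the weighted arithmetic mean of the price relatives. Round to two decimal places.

114.91

soap: 25.9 × (4.71/3.59) = 25.9 × 1.311978 = 33.9802
bananas: 10.5 × (3.40/2.59) = 10.5 × 1.312741 = 13.7838
eggs: 53.6 × (6.30/5.89) = 53.6 × 1.069610 = 57.3311
broadband: 10.0 × (67.09/68.37) = 10.0 × 0.981278 = 9.8128
Index = Σ wᵢ·(p₁ᵢ/p₀ᵢ) = 33.9802 + 13.7838 + 57.3311 + 9.8128 = 114.9079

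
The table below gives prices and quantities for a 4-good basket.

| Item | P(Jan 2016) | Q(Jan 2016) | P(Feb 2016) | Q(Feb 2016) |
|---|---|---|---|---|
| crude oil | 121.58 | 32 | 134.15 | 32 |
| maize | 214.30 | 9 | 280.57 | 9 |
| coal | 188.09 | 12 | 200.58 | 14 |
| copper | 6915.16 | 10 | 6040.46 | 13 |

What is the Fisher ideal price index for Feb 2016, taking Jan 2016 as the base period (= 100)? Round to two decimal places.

89.90

Laspeyres component (base-period weights):
ΣP(Feb 2016)Q(Jan 2016) = 134.15×32 + 280.57×9 + 200.58×12 + 6040.46×10 = 4292.8 + 2525.13 + 2406.96 + 60404.6 = 69629.49
ΣP(Jan 2016)Q(Jan 2016) = 121.58×32 + 214.30×9 + 188.09×12 + 6915.16×10 = 3890.56 + 1928.7 + 2257.08 + 69151.6 = 77227.94
L = 69629.49 / 77227.94 × 100 = 90.1610
Paasche component (current-period weights):
ΣP(Feb 2016)Q(Feb 2016) = 134.15×32 + 280.57×9 + 200.58×14 + 6040.46×13 = 4292.8 + 2525.13 + 2808.12 + 78525.98 = 88152.03
ΣP(Jan 2016)Q(Feb 2016) = 121.58×32 + 214.30×9 + 188.09×14 + 6915.16×13 = 3890.56 + 1928.7 + 2633.26 + 89897.08 = 98349.6
P = 88152.03 / 98349.6 × 100 = 89.6313
Fisher = √(L × P) = √(90.1610 × 89.6313) = 89.8958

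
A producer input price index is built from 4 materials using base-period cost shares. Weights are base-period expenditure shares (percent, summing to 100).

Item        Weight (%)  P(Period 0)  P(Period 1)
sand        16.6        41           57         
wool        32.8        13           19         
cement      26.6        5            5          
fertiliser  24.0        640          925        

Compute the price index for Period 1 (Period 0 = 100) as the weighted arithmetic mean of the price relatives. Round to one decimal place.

132.3

sand: 16.6 × (57/41) = 16.6 × 1.390244 = 23.0780
wool: 32.8 × (19/13) = 32.8 × 1.461538 = 47.9385
cement: 26.6 × (5/5) = 26.6 × 1.000000 = 26.6000
fertiliser: 24.0 × (925/640) = 24.0 × 1.445312 = 34.6875
Index = Σ wᵢ·(p₁ᵢ/p₀ᵢ) = 23.0780 + 47.9385 + 26.6000 + 34.6875 = 132.3040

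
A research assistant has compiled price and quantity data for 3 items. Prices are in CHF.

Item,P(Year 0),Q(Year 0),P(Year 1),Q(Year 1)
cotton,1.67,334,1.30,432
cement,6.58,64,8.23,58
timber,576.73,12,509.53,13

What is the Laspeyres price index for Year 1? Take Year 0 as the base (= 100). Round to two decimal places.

89.56

Laspeyres price index uses base-period quantities as weights.
ΣP(Year 1)·Q(Year 0) = 1.30×334 + 8.23×64 + 509.53×12 = 434.2 + 526.72 + 6114.36 = 7075.28
ΣP(Year 0)·Q(Year 0) = 1.67×334 + 6.58×64 + 576.73×12 = 557.78 + 421.12 + 6920.76 = 7899.66
Index = 7075.28 / 7899.66 × 100 = 89.5644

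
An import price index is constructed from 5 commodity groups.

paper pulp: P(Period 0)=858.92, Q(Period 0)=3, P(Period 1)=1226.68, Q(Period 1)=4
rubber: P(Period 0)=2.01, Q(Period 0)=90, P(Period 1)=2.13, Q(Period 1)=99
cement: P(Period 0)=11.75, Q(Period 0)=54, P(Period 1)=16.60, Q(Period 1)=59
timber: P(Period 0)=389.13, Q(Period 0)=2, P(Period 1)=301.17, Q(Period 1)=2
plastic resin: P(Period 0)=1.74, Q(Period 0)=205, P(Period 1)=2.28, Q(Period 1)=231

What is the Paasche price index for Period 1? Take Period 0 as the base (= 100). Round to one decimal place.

131.2

Paasche price index uses current-period quantities as weights.
ΣP(Period 1)·Q(Period 1) = 1226.68×4 + 2.13×99 + 16.60×59 + 301.17×2 + 2.28×231 = 4906.72 + 210.87 + 979.4 + 602.34 + 526.68 = 7226.01
ΣP(Period 0)·Q(Period 1) = 858.92×4 + 2.01×99 + 11.75×59 + 389.13×2 + 1.74×231 = 3435.68 + 198.99 + 693.25 + 778.26 + 401.94 = 5508.12
Index = 7226.01 / 5508.12 × 100 = 131.1883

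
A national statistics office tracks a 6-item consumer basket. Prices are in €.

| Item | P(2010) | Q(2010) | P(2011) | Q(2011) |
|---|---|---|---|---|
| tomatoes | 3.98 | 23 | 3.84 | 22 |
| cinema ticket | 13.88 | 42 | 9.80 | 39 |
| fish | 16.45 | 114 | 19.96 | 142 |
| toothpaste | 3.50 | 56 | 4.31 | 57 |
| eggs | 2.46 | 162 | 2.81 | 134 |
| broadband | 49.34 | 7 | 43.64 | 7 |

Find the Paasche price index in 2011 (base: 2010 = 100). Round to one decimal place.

Paasche price index uses current-period quantities as weights.
ΣP(2011)·Q(2011) = 3.84×22 + 9.80×39 + 19.96×142 + 4.31×57 + 2.81×134 + 43.64×7 = 84.48 + 382.2 + 2834.32 + 245.67 + 376.54 + 305.48 = 4228.69
ΣP(2010)·Q(2011) = 3.98×22 + 13.88×39 + 16.45×142 + 3.50×57 + 2.46×134 + 49.34×7 = 87.56 + 541.32 + 2335.9 + 199.5 + 329.64 + 345.38 = 3839.3
Index = 4228.69 / 3839.3 × 100 = 110.1422

110.1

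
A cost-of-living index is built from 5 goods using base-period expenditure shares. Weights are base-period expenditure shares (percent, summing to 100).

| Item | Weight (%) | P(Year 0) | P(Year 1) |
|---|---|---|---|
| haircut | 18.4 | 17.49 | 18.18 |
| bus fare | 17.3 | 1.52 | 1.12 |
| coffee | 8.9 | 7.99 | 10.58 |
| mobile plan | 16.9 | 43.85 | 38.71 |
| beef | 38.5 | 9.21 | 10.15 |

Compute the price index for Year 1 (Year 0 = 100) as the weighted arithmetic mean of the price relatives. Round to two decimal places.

101.01

haircut: 18.4 × (18.18/17.49) = 18.4 × 1.039451 = 19.1259
bus fare: 17.3 × (1.12/1.52) = 17.3 × 0.736842 = 12.7474
coffee: 8.9 × (10.58/7.99) = 8.9 × 1.324155 = 11.7850
mobile plan: 16.9 × (38.71/43.85) = 16.9 × 0.882782 = 14.9190
beef: 38.5 × (10.15/9.21) = 38.5 × 1.102063 = 42.4294
Index = Σ wᵢ·(p₁ᵢ/p₀ᵢ) = 19.1259 + 12.7474 + 11.7850 + 14.9190 + 42.4294 = 101.0067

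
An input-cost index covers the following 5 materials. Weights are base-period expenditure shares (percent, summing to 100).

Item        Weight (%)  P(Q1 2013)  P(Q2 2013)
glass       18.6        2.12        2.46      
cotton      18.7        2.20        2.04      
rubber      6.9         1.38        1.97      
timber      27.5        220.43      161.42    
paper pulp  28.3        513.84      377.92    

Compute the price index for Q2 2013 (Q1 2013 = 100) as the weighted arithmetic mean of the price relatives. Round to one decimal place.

89.7

glass: 18.6 × (2.46/2.12) = 18.6 × 1.160377 = 21.5830
cotton: 18.7 × (2.04/2.20) = 18.7 × 0.927273 = 17.3400
rubber: 6.9 × (1.97/1.38) = 6.9 × 1.427536 = 9.8500
timber: 27.5 × (161.42/220.43) = 27.5 × 0.732296 = 20.1381
paper pulp: 28.3 × (377.92/513.84) = 28.3 × 0.735482 = 20.8141
Index = Σ wᵢ·(p₁ᵢ/p₀ᵢ) = 21.5830 + 17.3400 + 9.8500 + 20.1381 + 20.8141 = 89.7253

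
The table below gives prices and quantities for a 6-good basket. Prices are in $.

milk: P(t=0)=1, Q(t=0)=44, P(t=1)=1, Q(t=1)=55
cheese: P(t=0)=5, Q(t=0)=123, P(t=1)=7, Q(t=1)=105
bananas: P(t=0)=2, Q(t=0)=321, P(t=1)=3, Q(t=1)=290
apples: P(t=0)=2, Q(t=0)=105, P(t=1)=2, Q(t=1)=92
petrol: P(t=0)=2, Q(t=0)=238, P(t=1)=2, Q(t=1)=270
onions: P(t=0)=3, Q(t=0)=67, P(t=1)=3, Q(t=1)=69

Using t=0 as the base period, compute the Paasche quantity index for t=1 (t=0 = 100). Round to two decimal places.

Paasche quantity index uses current-period prices as weights.
ΣP(t=1)·Q(t=1) = 1×55 + 7×105 + 3×290 + 2×92 + 2×270 + 3×69 = 55 + 735 + 870 + 184 + 540 + 207 = 2591
ΣP(t=1)·Q(t=0) = 1×44 + 7×123 + 3×321 + 2×105 + 2×238 + 3×67 = 44 + 861 + 963 + 210 + 476 + 201 = 2755
Index = 2591 / 2755 × 100 = 94.0472

94.05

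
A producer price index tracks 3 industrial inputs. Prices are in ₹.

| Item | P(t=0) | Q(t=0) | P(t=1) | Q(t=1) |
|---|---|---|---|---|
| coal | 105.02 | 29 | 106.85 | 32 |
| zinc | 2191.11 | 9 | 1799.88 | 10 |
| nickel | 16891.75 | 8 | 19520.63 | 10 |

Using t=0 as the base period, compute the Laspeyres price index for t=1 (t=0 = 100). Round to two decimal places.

111.12

Laspeyres price index uses base-period quantities as weights.
ΣP(t=1)·Q(t=0) = 106.85×29 + 1799.88×9 + 19520.63×8 = 3098.65 + 16198.92 + 156165.04 = 175462.61
ΣP(t=0)·Q(t=0) = 105.02×29 + 2191.11×9 + 16891.75×8 = 3045.58 + 19719.99 + 135134 = 157899.57
Index = 175462.61 / 157899.57 × 100 = 111.1229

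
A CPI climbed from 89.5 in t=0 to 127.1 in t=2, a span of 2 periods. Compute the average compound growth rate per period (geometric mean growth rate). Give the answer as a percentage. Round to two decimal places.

Growth factor = (127.1/89.5)^(1/2) = (1.420112)^(1/2) = 1.191684
Growth rate = 1.191684 − 1 = 0.191684 = 19.1684%

19.17%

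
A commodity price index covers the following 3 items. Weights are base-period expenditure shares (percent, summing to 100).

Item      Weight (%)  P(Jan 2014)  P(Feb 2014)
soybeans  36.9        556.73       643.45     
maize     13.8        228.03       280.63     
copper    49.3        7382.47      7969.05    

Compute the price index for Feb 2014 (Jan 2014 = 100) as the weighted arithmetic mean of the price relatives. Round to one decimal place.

112.8

soybeans: 36.9 × (643.45/556.73) = 36.9 × 1.155767 = 42.6478
maize: 13.8 × (280.63/228.03) = 13.8 × 1.230671 = 16.9833
copper: 49.3 × (7969.05/7382.47) = 49.3 × 1.079456 = 53.2172
Index = Σ wᵢ·(p₁ᵢ/p₀ᵢ) = 42.6478 + 16.9833 + 53.2172 = 112.8482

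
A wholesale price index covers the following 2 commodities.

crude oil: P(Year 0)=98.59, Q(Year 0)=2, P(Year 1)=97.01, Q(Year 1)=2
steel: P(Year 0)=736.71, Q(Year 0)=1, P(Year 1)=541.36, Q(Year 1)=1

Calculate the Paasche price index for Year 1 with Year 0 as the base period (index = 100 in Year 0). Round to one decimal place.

78.7

Paasche price index uses current-period quantities as weights.
ΣP(Year 1)·Q(Year 1) = 97.01×2 + 541.36×1 = 194.02 + 541.36 = 735.38
ΣP(Year 0)·Q(Year 1) = 98.59×2 + 736.71×1 = 197.18 + 736.71 = 933.89
Index = 735.38 / 933.89 × 100 = 78.7437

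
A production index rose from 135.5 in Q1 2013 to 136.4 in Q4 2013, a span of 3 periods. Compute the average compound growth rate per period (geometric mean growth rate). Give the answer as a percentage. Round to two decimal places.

Growth factor = (136.4/135.5)^(1/3) = (1.006642)^(1/3) = 1.002209
Growth rate = 1.002209 − 1 = 0.002209 = 0.2209%

0.22%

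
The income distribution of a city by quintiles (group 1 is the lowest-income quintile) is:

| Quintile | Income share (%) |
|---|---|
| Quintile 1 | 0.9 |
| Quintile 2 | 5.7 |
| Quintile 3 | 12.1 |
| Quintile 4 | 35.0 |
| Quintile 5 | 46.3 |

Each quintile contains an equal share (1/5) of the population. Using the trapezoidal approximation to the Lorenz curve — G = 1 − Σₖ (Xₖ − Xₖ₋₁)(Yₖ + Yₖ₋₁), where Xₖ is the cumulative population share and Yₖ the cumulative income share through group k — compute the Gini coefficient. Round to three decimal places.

0.480

Cumulative income shares Yₖ: 0.0090, 0.0660, 0.1870, 0.5370, 1.0000
Σ (Xₖ−Xₖ₋₁)(Yₖ+Yₖ₋₁) = (1/5)(0.0090+0.0000) + (1/5)(0.0660+0.0090) + (1/5)(0.1870+0.0660) + (1/5)(0.5370+0.1870) + (1/5)(1.0000+0.5370)
  = 0.0018 + 0.0150 + 0.0506 + 0.1448 + 0.3074 = 0.5196
G = 1 − 0.5196 = 0.4804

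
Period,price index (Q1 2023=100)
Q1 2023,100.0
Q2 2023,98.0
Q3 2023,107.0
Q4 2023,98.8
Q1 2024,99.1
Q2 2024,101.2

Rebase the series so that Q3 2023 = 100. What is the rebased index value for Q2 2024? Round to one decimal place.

Rebased(Q2 2024) = 101.2 / 107.0 × 100 = 94.5794

94.6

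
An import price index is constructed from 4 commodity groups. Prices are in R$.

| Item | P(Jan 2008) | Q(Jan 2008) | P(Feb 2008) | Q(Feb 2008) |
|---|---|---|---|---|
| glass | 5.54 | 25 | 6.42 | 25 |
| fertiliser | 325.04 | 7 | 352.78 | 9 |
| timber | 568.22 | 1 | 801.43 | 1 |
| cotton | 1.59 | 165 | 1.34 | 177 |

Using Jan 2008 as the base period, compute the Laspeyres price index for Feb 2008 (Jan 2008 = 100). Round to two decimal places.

112.58

Laspeyres price index uses base-period quantities as weights.
ΣP(Feb 2008)·Q(Jan 2008) = 6.42×25 + 352.78×7 + 801.43×1 + 1.34×165 = 160.5 + 2469.46 + 801.43 + 221.1 = 3652.49
ΣP(Jan 2008)·Q(Jan 2008) = 5.54×25 + 325.04×7 + 568.22×1 + 1.59×165 = 138.5 + 2275.28 + 568.22 + 262.35 = 3244.35
Index = 3652.49 / 3244.35 × 100 = 112.5800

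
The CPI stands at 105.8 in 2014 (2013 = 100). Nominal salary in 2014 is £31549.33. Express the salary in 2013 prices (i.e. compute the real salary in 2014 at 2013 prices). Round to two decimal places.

Real = Nominal ÷ (Index/100) = 31549.33 ÷ (105.8/100)
     = 31549.33 ÷ 1.058 = 29819.7826

29819.78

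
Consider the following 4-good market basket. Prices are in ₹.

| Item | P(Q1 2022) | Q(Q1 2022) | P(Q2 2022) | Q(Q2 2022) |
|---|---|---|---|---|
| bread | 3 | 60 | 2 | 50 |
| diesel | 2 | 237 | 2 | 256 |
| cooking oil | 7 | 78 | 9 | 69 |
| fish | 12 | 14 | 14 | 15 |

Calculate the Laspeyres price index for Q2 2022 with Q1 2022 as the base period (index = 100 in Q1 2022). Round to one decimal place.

Laspeyres price index uses base-period quantities as weights.
ΣP(Q2 2022)·Q(Q1 2022) = 2×60 + 2×237 + 9×78 + 14×14 = 120 + 474 + 702 + 196 = 1492
ΣP(Q1 2022)·Q(Q1 2022) = 3×60 + 2×237 + 7×78 + 12×14 = 180 + 474 + 546 + 168 = 1368
Index = 1492 / 1368 × 100 = 109.0643

109.1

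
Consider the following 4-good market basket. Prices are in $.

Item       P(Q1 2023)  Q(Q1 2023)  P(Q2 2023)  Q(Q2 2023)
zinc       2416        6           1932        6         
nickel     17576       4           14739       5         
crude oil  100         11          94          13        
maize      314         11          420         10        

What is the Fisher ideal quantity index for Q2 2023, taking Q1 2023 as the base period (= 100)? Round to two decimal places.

119.29

Laspeyres component (base-period weights):
ΣP(Q1 2023)Q(Q2 2023) = 2416×6 + 17576×5 + 100×13 + 314×10 = 14496 + 87880 + 1300 + 3140 = 106816
ΣP(Q1 2023)Q(Q1 2023) = 2416×6 + 17576×4 + 100×11 + 314×11 = 14496 + 70304 + 1100 + 3454 = 89354
L = 106816 / 89354 × 100 = 119.5425
Paasche component (current-period weights):
ΣP(Q2 2023)Q(Q2 2023) = 1932×6 + 14739×5 + 94×13 + 420×10 = 11592 + 73695 + 1222 + 4200 = 90709
ΣP(Q2 2023)Q(Q1 2023) = 1932×6 + 14739×4 + 94×11 + 420×11 = 11592 + 58956 + 1034 + 4620 = 76202
P = 90709 / 76202 × 100 = 119.0376
Fisher = √(L × P) = √(119.5425 × 119.0376) = 119.2898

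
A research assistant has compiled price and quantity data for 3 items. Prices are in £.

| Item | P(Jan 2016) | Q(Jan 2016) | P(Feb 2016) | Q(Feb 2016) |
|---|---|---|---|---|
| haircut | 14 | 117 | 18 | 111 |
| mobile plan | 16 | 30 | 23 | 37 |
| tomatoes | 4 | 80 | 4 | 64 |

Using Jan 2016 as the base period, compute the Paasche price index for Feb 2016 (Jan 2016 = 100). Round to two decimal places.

129.27

Paasche price index uses current-period quantities as weights.
ΣP(Feb 2016)·Q(Feb 2016) = 18×111 + 23×37 + 4×64 = 1998 + 851 + 256 = 3105
ΣP(Jan 2016)·Q(Feb 2016) = 14×111 + 16×37 + 4×64 = 1554 + 592 + 256 = 2402
Index = 3105 / 2402 × 100 = 129.2673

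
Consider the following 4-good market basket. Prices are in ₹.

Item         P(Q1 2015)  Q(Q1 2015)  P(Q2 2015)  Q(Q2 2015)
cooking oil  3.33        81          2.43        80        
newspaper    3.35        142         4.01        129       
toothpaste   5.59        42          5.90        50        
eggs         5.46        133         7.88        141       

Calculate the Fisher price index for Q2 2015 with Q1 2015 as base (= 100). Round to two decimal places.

121.00

Laspeyres component (base-period weights):
ΣP(Q2 2015)Q(Q1 2015) = 2.43×81 + 4.01×142 + 5.90×42 + 7.88×133 = 196.83 + 569.42 + 247.8 + 1048.04 = 2062.09
ΣP(Q1 2015)Q(Q1 2015) = 3.33×81 + 3.35×142 + 5.59×42 + 5.46×133 = 269.73 + 475.7 + 234.78 + 726.18 = 1706.39
L = 2062.09 / 1706.39 × 100 = 120.8452
Paasche component (current-period weights):
ΣP(Q2 2015)Q(Q2 2015) = 2.43×80 + 4.01×129 + 5.90×50 + 7.88×141 = 194.4 + 517.29 + 295 + 1111.08 = 2117.77
ΣP(Q1 2015)Q(Q2 2015) = 3.33×80 + 3.35×129 + 5.59×50 + 5.46×141 = 266.4 + 432.15 + 279.5 + 769.86 = 1747.91
P = 2117.77 / 1747.91 × 100 = 121.1601
Fisher = √(L × P) = √(120.8452 × 121.1601) = 121.0025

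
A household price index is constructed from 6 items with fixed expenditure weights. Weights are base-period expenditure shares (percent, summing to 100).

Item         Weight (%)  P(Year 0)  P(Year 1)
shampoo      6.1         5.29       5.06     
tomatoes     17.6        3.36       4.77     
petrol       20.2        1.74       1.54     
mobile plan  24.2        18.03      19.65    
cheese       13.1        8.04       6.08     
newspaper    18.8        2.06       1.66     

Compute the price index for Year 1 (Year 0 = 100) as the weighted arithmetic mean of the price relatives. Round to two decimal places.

100.13

shampoo: 6.1 × (5.06/5.29) = 6.1 × 0.956522 = 5.8348
tomatoes: 17.6 × (4.77/3.36) = 17.6 × 1.419643 = 24.9857
petrol: 20.2 × (1.54/1.74) = 20.2 × 0.885057 = 17.8782
mobile plan: 24.2 × (19.65/18.03) = 24.2 × 1.089850 = 26.3744
cheese: 13.1 × (6.08/8.04) = 13.1 × 0.756219 = 9.9065
newspaper: 18.8 × (1.66/2.06) = 18.8 × 0.805825 = 15.1495
Index = Σ wᵢ·(p₁ᵢ/p₀ᵢ) = 5.8348 + 24.9857 + 17.8782 + 26.3744 + 9.9065 + 15.1495 = 100.1290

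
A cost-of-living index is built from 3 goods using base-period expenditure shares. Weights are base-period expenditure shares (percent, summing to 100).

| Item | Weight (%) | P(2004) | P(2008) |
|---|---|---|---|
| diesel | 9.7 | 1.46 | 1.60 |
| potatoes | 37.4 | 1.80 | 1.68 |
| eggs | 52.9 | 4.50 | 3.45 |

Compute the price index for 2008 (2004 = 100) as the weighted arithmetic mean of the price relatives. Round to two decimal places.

diesel: 9.7 × (1.60/1.46) = 9.7 × 1.095890 = 10.6301
potatoes: 37.4 × (1.68/1.80) = 37.4 × 0.933333 = 34.9067
eggs: 52.9 × (3.45/4.50) = 52.9 × 0.766667 = 40.5567
Index = Σ wᵢ·(p₁ᵢ/p₀ᵢ) = 10.6301 + 34.9067 + 40.5567 = 86.0935

86.09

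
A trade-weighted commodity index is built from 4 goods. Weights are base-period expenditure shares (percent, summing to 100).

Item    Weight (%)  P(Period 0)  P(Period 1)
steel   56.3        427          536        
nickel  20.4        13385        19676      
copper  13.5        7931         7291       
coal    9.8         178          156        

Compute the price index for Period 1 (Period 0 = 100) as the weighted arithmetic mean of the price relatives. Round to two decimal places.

121.66

steel: 56.3 × (536/427) = 56.3 × 1.255269 = 70.6717
nickel: 20.4 × (19676/13385) = 20.4 × 1.470004 = 29.9881
copper: 13.5 × (7291/7931) = 13.5 × 0.919304 = 12.4106
coal: 9.8 × (156/178) = 9.8 × 0.876404 = 8.5888
Index = Σ wᵢ·(p₁ᵢ/p₀ᵢ) = 70.6717 + 29.9881 + 12.4106 + 8.5888 = 121.6591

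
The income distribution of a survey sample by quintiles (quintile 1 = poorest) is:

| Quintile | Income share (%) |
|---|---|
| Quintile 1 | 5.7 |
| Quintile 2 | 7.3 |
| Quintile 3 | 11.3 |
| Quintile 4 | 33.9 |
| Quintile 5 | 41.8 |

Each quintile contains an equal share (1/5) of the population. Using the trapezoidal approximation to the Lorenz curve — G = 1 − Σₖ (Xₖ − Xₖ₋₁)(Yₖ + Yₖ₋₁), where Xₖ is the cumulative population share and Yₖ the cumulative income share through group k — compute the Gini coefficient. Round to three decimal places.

0.395

Cumulative income shares Yₖ: 0.0570, 0.1300, 0.2430, 0.5820, 1.0000
Σ (Xₖ−Xₖ₋₁)(Yₖ+Yₖ₋₁) = (1/5)(0.0570+0.0000) + (1/5)(0.1300+0.0570) + (1/5)(0.2430+0.1300) + (1/5)(0.5820+0.2430) + (1/5)(1.0000+0.5820)
  = 0.0114 + 0.0374 + 0.0746 + 0.1650 + 0.3164 = 0.6048
G = 1 − 0.6048 = 0.3952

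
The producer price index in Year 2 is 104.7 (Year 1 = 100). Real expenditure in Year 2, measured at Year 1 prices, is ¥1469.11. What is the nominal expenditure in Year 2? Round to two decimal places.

Nominal = Real × (Index/100) = 1469.11 × (104.7/100)
        = 1469.11 × 1.047 = 1538.1582

1538.16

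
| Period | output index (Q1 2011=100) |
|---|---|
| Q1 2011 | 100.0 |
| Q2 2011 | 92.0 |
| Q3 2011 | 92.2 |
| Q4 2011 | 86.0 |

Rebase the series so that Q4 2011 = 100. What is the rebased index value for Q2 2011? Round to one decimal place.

107.0

Rebased(Q2 2011) = 92.0 / 86.0 × 100 = 106.9767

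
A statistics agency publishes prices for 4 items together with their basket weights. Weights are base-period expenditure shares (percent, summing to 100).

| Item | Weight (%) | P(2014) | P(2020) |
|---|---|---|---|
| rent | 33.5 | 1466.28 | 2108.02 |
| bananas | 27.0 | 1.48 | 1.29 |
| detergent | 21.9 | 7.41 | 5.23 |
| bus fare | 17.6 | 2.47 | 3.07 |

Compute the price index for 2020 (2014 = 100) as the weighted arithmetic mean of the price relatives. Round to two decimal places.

109.03

rent: 33.5 × (2108.02/1466.28) = 33.5 × 1.437665 = 48.1618
bananas: 27.0 × (1.29/1.48) = 27.0 × 0.871622 = 23.5338
detergent: 21.9 × (5.23/7.41) = 21.9 × 0.705803 = 15.4571
bus fare: 17.6 × (3.07/2.47) = 17.6 × 1.242915 = 21.8753
Index = Σ wᵢ·(p₁ᵢ/p₀ᵢ) = 48.1618 + 23.5338 + 15.4571 + 21.8753 = 109.0280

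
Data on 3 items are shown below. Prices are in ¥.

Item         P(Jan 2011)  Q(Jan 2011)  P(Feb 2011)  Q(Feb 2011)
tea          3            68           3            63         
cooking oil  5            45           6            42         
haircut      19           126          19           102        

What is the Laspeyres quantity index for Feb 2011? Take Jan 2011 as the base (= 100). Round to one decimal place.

82.8

Laspeyres quantity index uses base-period prices as weights.
ΣP(Jan 2011)·Q(Feb 2011) = 3×63 + 5×42 + 19×102 = 189 + 210 + 1938 = 2337
ΣP(Jan 2011)·Q(Jan 2011) = 3×68 + 5×45 + 19×126 = 204 + 225 + 2394 = 2823
Index = 2337 / 2823 × 100 = 82.7843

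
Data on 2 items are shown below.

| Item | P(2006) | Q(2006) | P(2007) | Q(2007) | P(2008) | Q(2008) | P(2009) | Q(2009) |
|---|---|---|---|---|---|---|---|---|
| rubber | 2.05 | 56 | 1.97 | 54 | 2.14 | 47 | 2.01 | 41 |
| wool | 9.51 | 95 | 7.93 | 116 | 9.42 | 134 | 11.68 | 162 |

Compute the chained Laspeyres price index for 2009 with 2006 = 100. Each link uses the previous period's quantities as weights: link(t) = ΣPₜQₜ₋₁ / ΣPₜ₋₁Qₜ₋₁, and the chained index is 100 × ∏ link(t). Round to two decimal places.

121.61

Link 2006→2007:
ΣP(2007)Q(2006) = 1.97×56 + 7.93×95 = 110.32 + 753.35 = 863.67
ΣP(2006)Q(2006) = 2.05×56 + 9.51×95 = 114.8 + 903.45 = 1018.25
link = 863.67/1018.25 = 0.848191
Link 2007→2008:
ΣP(2008)Q(2007) = 2.14×54 + 9.42×116 = 115.56 + 1092.72 = 1208.28
ΣP(2007)Q(2007) = 1.97×54 + 7.93×116 = 106.38 + 919.88 = 1026.26
link = 1208.28/1026.26 = 1.177362
Link 2008→2009:
ΣP(2009)Q(2008) = 2.01×47 + 11.68×134 = 94.47 + 1565.12 = 1659.59
ΣP(2008)Q(2008) = 2.14×47 + 9.42×134 = 100.58 + 1262.28 = 1362.86
link = 1659.59/1362.86 = 1.217726
Chained index = 100 × 0.848191 × 1.177362 × 1.217726 = 121.6055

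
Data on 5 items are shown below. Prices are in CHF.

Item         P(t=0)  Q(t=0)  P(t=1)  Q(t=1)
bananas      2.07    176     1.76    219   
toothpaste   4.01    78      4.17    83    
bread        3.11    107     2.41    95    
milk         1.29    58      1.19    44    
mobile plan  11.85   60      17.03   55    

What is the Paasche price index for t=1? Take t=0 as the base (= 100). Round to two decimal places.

Paasche price index uses current-period quantities as weights.
ΣP(t=1)·Q(t=1) = 1.76×219 + 4.17×83 + 2.41×95 + 1.19×44 + 17.03×55 = 385.44 + 346.11 + 228.95 + 52.36 + 936.65 = 1949.51
ΣP(t=0)·Q(t=1) = 2.07×219 + 4.01×83 + 3.11×95 + 1.29×44 + 11.85×55 = 453.33 + 332.83 + 295.45 + 56.76 + 651.75 = 1790.12
Index = 1949.51 / 1790.12 × 100 = 108.9039

108.90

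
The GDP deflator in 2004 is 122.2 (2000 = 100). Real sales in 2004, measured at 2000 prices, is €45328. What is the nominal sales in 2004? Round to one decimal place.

55390.8

Nominal = Real × (Index/100) = 45328 × (122.2/100)
        = 45328 × 1.222 = 55390.8160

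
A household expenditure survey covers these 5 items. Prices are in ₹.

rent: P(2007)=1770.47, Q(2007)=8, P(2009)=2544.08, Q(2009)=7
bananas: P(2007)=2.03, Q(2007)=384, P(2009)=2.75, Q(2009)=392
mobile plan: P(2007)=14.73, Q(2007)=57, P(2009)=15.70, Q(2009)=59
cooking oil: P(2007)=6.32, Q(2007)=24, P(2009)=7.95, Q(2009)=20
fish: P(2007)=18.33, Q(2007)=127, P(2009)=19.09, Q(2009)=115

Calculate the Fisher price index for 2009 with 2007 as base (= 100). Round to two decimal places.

Laspeyres component (base-period weights):
ΣP(2009)Q(2007) = 2544.08×8 + 2.75×384 + 15.70×57 + 7.95×24 + 19.09×127 = 20352.64 + 1056 + 894.9 + 190.8 + 2424.43 = 24918.77
ΣP(2007)Q(2007) = 1770.47×8 + 2.03×384 + 14.73×57 + 6.32×24 + 18.33×127 = 14163.76 + 779.52 + 839.61 + 151.68 + 2327.91 = 18262.48
L = 24918.77 / 18262.48 × 100 = 136.4479
Paasche component (current-period weights):
ΣP(2009)Q(2009) = 2544.08×7 + 2.75×392 + 15.70×59 + 7.95×20 + 19.09×115 = 17808.56 + 1078 + 926.3 + 159 + 2195.35 = 22167.21
ΣP(2007)Q(2009) = 1770.47×7 + 2.03×392 + 14.73×59 + 6.32×20 + 18.33×115 = 12393.29 + 795.76 + 869.07 + 126.4 + 2107.95 = 16292.47
P = 22167.21 / 16292.47 × 100 = 136.0580
Fisher = √(L × P) = √(136.4479 × 136.0580) = 136.2528

136.25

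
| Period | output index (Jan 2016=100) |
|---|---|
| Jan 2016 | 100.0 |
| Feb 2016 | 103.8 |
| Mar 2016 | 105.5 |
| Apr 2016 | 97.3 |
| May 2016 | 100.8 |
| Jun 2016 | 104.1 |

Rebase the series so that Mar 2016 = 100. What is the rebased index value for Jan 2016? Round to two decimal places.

94.79

Rebased(Jan 2016) = 100.0 / 105.5 × 100 = 94.7867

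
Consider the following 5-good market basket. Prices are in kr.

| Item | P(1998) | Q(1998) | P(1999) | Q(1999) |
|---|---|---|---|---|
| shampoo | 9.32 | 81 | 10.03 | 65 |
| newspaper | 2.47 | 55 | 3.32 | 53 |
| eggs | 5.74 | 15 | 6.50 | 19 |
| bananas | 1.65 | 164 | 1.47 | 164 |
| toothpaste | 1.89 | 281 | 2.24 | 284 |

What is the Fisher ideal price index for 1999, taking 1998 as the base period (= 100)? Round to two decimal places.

110.50

Laspeyres component (base-period weights):
ΣP(1999)Q(1998) = 10.03×81 + 3.32×55 + 6.50×15 + 1.47×164 + 2.24×281 = 812.43 + 182.6 + 97.5 + 241.08 + 629.44 = 1963.05
ΣP(1998)Q(1998) = 9.32×81 + 2.47×55 + 5.74×15 + 1.65×164 + 1.89×281 = 754.92 + 135.85 + 86.1 + 270.6 + 531.09 = 1778.56
L = 1963.05 / 1778.56 × 100 = 110.3730
Paasche component (current-period weights):
ΣP(1999)Q(1999) = 10.03×65 + 3.32×53 + 6.50×19 + 1.47×164 + 2.24×284 = 651.95 + 175.96 + 123.5 + 241.08 + 636.16 = 1828.65
ΣP(1998)Q(1999) = 9.32×65 + 2.47×53 + 5.74×19 + 1.65×164 + 1.89×284 = 605.8 + 130.91 + 109.06 + 270.6 + 536.76 = 1653.13
P = 1828.65 / 1653.13 × 100 = 110.6174
Fisher = √(L × P) = √(110.3730 × 110.6174) = 110.4951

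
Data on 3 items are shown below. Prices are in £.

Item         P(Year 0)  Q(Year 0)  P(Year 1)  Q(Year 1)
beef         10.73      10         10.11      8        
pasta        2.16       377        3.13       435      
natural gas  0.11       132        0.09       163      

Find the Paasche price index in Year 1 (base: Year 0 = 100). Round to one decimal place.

139.7

Paasche price index uses current-period quantities as weights.
ΣP(Year 1)·Q(Year 1) = 10.11×8 + 3.13×435 + 0.09×163 = 80.88 + 1361.55 + 14.67 = 1457.1
ΣP(Year 0)·Q(Year 1) = 10.73×8 + 2.16×435 + 0.11×163 = 85.84 + 939.6 + 17.93 = 1043.37
Index = 1457.1 / 1043.37 × 100 = 139.6532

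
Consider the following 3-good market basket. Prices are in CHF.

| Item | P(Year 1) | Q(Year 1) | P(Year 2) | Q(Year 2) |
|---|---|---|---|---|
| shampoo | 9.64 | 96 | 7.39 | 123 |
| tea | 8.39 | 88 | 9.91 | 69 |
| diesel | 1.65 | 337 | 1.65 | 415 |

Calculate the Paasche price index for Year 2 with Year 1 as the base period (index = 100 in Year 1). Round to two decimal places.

92.98

Paasche price index uses current-period quantities as weights.
ΣP(Year 2)·Q(Year 2) = 7.39×123 + 9.91×69 + 1.65×415 = 908.97 + 683.79 + 684.75 = 2277.51
ΣP(Year 1)·Q(Year 2) = 9.64×123 + 8.39×69 + 1.65×415 = 1185.72 + 578.91 + 684.75 = 2449.38
Index = 2277.51 / 2449.38 × 100 = 92.9831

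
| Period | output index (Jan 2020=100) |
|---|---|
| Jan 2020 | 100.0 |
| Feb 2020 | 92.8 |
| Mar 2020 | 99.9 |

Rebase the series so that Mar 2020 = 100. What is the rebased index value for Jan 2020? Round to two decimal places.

100.10

Rebased(Jan 2020) = 100.0 / 99.9 × 100 = 100.1001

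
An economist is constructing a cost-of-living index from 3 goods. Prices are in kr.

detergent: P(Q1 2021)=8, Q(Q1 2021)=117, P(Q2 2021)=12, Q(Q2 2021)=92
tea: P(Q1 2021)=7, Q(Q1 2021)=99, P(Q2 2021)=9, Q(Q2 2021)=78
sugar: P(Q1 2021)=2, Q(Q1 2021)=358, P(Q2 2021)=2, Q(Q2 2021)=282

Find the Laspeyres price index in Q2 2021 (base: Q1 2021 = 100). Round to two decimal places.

Laspeyres price index uses base-period quantities as weights.
ΣP(Q2 2021)·Q(Q1 2021) = 12×117 + 9×99 + 2×358 = 1404 + 891 + 716 = 3011
ΣP(Q1 2021)·Q(Q1 2021) = 8×117 + 7×99 + 2×358 = 936 + 693 + 716 = 2345
Index = 3011 / 2345 × 100 = 128.4009

128.40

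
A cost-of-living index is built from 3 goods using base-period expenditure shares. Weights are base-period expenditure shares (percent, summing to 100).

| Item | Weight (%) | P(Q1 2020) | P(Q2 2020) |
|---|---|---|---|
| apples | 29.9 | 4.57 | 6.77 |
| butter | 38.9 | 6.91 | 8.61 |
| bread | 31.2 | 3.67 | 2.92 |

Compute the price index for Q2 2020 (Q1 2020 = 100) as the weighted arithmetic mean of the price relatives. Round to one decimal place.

apples: 29.9 × (6.77/4.57) = 29.9 × 1.481400 = 44.2939
butter: 38.9 × (8.61/6.91) = 38.9 × 1.246020 = 48.4702
bread: 31.2 × (2.92/3.67) = 31.2 × 0.795640 = 24.8240
Index = Σ wᵢ·(p₁ᵢ/p₀ᵢ) = 44.2939 + 48.4702 + 24.8240 = 117.5880

117.6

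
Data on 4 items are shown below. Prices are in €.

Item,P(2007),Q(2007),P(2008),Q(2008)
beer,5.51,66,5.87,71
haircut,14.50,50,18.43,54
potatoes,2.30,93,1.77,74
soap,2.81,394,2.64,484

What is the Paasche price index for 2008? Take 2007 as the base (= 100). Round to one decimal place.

104.3

Paasche price index uses current-period quantities as weights.
ΣP(2008)·Q(2008) = 5.87×71 + 18.43×54 + 1.77×74 + 2.64×484 = 416.77 + 995.22 + 130.98 + 1277.76 = 2820.73
ΣP(2007)·Q(2008) = 5.51×71 + 14.50×54 + 2.30×74 + 2.81×484 = 391.21 + 783 + 170.2 + 1360.04 = 2704.45
Index = 2820.73 / 2704.45 × 100 = 104.2996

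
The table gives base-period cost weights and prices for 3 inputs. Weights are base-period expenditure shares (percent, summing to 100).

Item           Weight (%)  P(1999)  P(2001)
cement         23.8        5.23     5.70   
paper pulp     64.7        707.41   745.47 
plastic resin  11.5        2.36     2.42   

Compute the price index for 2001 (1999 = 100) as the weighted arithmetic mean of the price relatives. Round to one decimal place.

cement: 23.8 × (5.70/5.23) = 23.8 × 1.089866 = 25.9388
paper pulp: 64.7 × (745.47/707.41) = 64.7 × 1.053802 = 68.1810
plastic resin: 11.5 × (2.42/2.36) = 11.5 × 1.025424 = 11.7924
Index = Σ wᵢ·(p₁ᵢ/p₀ᵢ) = 25.9388 + 68.1810 + 11.7924 = 105.9122

105.9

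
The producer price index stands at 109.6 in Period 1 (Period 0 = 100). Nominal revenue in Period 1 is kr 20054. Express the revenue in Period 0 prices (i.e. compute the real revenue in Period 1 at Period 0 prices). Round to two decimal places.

18297.45

Real = Nominal ÷ (Index/100) = 20054 ÷ (109.6/100)
     = 20054 ÷ 1.096 = 18297.4453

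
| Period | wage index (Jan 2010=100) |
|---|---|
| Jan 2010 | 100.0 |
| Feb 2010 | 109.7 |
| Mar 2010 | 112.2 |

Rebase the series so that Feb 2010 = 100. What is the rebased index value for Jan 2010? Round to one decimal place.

Rebased(Jan 2010) = 100.0 / 109.7 × 100 = 91.1577

91.2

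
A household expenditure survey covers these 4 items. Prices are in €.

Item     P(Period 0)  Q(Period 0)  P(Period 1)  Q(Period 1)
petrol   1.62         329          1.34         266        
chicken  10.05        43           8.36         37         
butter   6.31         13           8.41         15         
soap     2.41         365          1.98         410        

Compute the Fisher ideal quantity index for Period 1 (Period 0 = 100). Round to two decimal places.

Laspeyres component (base-period weights):
ΣP(Period 0)Q(Period 1) = 1.62×266 + 10.05×37 + 6.31×15 + 2.41×410 = 430.92 + 371.85 + 94.65 + 988.1 = 1885.52
ΣP(Period 0)Q(Period 0) = 1.62×329 + 10.05×43 + 6.31×13 + 2.41×365 = 532.98 + 432.15 + 82.03 + 879.65 = 1926.81
L = 1885.52 / 1926.81 × 100 = 97.8571
Paasche component (current-period weights):
ΣP(Period 1)Q(Period 1) = 1.34×266 + 8.36×37 + 8.41×15 + 1.98×410 = 356.44 + 309.32 + 126.15 + 811.8 = 1603.71
ΣP(Period 1)Q(Period 0) = 1.34×329 + 8.36×43 + 8.41×13 + 1.98×365 = 440.86 + 359.48 + 109.33 + 722.7 = 1632.37
P = 1603.71 / 1632.37 × 100 = 98.2443
Fisher = √(L × P) = √(97.8571 × 98.2443) = 98.0505

98.05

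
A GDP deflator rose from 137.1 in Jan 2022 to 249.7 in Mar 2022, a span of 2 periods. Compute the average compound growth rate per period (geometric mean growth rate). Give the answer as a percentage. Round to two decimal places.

34.96%

Growth factor = (249.7/137.1)^(1/2) = (1.821298)^(1/2) = 1.349555
Growth rate = 1.349555 − 1 = 0.349555 = 34.9555%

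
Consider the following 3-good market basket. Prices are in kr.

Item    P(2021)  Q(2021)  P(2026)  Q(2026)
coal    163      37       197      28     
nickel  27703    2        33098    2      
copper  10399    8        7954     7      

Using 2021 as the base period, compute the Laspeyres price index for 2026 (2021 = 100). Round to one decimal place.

Laspeyres price index uses base-period quantities as weights.
ΣP(2026)·Q(2021) = 197×37 + 33098×2 + 7954×8 = 7289 + 66196 + 63632 = 137117
ΣP(2021)·Q(2021) = 163×37 + 27703×2 + 10399×8 = 6031 + 55406 + 83192 = 144629
Index = 137117 / 144629 × 100 = 94.8060

94.8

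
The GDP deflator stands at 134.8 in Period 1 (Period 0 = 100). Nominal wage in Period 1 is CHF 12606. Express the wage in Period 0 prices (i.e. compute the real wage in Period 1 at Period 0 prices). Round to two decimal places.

9351.63

Real = Nominal ÷ (Index/100) = 12606 ÷ (134.8/100)
     = 12606 ÷ 1.348 = 9351.6320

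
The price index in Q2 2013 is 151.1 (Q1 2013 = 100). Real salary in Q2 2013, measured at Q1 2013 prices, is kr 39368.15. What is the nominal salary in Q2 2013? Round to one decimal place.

Nominal = Real × (Index/100) = 39368.15 × (151.1/100)
        = 39368.15 × 1.511 = 59485.2746

59485.3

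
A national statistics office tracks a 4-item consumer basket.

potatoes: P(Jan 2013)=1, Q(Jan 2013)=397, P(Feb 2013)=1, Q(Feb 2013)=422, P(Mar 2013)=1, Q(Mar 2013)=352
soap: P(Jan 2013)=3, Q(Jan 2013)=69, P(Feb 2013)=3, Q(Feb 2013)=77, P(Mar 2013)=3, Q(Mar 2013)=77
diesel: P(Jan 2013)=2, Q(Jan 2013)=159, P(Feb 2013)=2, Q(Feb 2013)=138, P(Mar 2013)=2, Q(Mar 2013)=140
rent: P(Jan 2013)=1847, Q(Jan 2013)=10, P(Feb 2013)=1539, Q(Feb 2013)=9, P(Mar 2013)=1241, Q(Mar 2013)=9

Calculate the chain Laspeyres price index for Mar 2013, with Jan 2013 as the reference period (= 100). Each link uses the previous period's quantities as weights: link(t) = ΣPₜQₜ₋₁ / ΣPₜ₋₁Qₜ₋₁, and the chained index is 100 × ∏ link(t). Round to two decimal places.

Link Jan 2013→Feb 2013:
ΣP(Feb 2013)Q(Jan 2013) = 1×397 + 3×69 + 2×159 + 1539×10 = 397 + 207 + 318 + 15390 = 16312
ΣP(Jan 2013)Q(Jan 2013) = 1×397 + 3×69 + 2×159 + 1847×10 = 397 + 207 + 318 + 18470 = 19392
link = 16312/19392 = 0.841172
Link Feb 2013→Mar 2013:
ΣP(Mar 2013)Q(Feb 2013) = 1×422 + 3×77 + 2×138 + 1241×9 = 422 + 231 + 276 + 11169 = 12098
ΣP(Feb 2013)Q(Feb 2013) = 1×422 + 3×77 + 2×138 + 1539×9 = 422 + 231 + 276 + 13851 = 14780
link = 12098/14780 = 0.818539
Chained index = 100 × 0.841172 × 0.818539 = 68.8531

68.85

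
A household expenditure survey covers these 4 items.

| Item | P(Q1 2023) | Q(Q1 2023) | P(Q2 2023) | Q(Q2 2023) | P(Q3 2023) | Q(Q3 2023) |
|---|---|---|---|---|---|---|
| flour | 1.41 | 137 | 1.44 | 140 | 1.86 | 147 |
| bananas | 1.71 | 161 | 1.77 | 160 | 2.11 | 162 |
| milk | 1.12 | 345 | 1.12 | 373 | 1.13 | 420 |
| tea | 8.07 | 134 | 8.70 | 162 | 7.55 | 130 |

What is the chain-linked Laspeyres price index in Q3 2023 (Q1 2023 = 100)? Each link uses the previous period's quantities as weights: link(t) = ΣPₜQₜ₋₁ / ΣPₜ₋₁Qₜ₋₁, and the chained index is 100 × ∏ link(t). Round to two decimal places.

Link Q1 2023→Q2 2023:
ΣP(Q2 2023)Q(Q1 2023) = 1.44×137 + 1.77×161 + 1.12×345 + 8.70×134 = 197.28 + 284.97 + 386.4 + 1165.8 = 2034.45
ΣP(Q1 2023)Q(Q1 2023) = 1.41×137 + 1.71×161 + 1.12×345 + 8.07×134 = 193.17 + 275.31 + 386.4 + 1081.38 = 1936.26
link = 2034.45/1936.26 = 1.050711
Link Q2 2023→Q3 2023:
ΣP(Q3 2023)Q(Q2 2023) = 1.86×140 + 2.11×160 + 1.13×373 + 7.55×162 = 260.4 + 337.6 + 421.49 + 1223.1 = 2242.59
ΣP(Q2 2023)Q(Q2 2023) = 1.44×140 + 1.77×160 + 1.12×373 + 8.70×162 = 201.6 + 283.2 + 417.76 + 1409.4 = 2311.96
link = 2242.59/2311.96 = 0.969995
Chained index = 100 × 1.050711 × 0.969995 = 101.9185

101.92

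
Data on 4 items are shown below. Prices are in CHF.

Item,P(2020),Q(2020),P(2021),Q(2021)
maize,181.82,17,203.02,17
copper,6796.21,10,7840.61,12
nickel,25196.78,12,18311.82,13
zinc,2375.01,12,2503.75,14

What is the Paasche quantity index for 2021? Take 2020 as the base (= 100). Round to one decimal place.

111.8

Paasche quantity index uses current-period prices as weights.
ΣP(2021)·Q(2021) = 203.02×17 + 7840.61×12 + 18311.82×13 + 2503.75×14 = 3451.34 + 94087.32 + 238053.66 + 35052.5 = 370644.82
ΣP(2021)·Q(2020) = 203.02×17 + 7840.61×10 + 18311.82×12 + 2503.75×12 = 3451.34 + 78406.1 + 219741.84 + 30045 = 331644.28
Index = 370644.82 / 331644.28 × 100 = 111.7598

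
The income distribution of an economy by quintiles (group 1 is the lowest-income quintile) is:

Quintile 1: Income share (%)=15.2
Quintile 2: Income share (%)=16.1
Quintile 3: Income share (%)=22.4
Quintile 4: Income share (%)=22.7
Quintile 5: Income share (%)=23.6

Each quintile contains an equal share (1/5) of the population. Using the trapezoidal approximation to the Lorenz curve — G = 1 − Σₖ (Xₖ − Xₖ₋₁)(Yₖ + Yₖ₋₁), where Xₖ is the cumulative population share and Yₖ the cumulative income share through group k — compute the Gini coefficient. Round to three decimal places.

0.094

Cumulative income shares Yₖ: 0.1520, 0.3130, 0.5370, 0.7640, 1.0000
Σ (Xₖ−Xₖ₋₁)(Yₖ+Yₖ₋₁) = (1/5)(0.1520+0.0000) + (1/5)(0.3130+0.1520) + (1/5)(0.5370+0.3130) + (1/5)(0.7640+0.5370) + (1/5)(1.0000+0.7640)
  = 0.0304 + 0.0930 + 0.1700 + 0.2602 + 0.3528 = 0.9064
G = 1 − 0.9064 = 0.0936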